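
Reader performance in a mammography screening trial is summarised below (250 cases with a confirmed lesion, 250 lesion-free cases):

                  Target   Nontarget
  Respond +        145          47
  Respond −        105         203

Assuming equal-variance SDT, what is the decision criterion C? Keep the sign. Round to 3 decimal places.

H = 145/250 = 0.5800
FA = 47/250 = 0.1880
z(H) = z(0.5800) = 0.2019
z(FA) = z(0.1880) = -0.8853
c = −½·[z(H) + z(FA)] = −0.5 × (0.2019 + (-0.8853)) = 0.3417

C = 0.342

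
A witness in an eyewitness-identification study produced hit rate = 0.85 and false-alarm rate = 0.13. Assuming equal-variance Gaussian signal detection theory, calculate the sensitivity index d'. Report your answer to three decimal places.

d' = 2.163

z(H) = z(0.85) = 1.0364
z(FA) = z(0.13) = -1.1264
d' = z(H) − z(FA) = 1.0364 − (-1.1264) = 2.1628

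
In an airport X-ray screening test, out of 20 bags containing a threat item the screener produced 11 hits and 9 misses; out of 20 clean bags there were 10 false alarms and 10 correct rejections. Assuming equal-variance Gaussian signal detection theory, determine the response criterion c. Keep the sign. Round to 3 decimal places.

c = -0.063

H = 11/20 = 0.5500
FA = 10/20 = 0.5000
Φ⁻¹(H) = Φ⁻¹(0.5500) = 0.1257
Φ⁻¹(FA) = Φ⁻¹(0.5000) = 0.0000
c = −½·[z(H) + z(FA)] = −0.5 × (0.1257 + 0.0000) = -0.06285
c < 0: the screener has a liberal response bias.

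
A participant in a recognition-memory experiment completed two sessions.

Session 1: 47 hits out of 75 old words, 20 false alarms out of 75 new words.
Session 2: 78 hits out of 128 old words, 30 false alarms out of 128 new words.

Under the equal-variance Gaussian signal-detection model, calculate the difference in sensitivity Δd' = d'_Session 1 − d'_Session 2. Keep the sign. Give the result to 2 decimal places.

Session 1: z(0.6267) = 0.323, z(0.2667) = -0.623, d' = 0.946
Session 2: z(0.6094) = 0.278, z(0.2344) = -0.724, d' = 1.002
Δd' = d'_Session 1 − d'_Session 2 = 0.946 − 1.002 = -0.056
Session 2 has the higher sensitivity.

Δd' = -0.06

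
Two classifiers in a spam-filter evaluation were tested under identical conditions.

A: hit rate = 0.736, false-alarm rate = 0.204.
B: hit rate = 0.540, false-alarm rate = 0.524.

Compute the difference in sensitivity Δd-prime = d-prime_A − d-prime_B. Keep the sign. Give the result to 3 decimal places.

Δd-prime = 1.418

A: z(0.736) = 0.6311, z(0.204) = -0.8274, d' = 1.4585
B: z(0.540) = 0.1004, z(0.524) = 0.0602, d' = 0.0402
Δd' = d'_A − d'_B = 1.4585 − 0.0402 = 1.4183
A has the higher sensitivity.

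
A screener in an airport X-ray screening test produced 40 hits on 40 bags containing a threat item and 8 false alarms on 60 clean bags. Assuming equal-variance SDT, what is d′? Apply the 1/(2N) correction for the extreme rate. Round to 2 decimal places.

d′ = 3.35

The hit rate is 40/40 = 1, so apply the 1/(2N) correction: H → 1 − 1/(2·40) = 0.98750.
z(H) = z(0.98750) = 2.241
z(FA) = z(0.13333) = -1.111
d' = 2.241 − (-1.111) = 3.352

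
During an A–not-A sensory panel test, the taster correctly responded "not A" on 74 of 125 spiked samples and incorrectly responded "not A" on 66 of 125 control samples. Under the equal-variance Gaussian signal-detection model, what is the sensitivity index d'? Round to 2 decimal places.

H = 74/125 = 0.5920
FA = 66/125 = 0.5280
z(0.5920) = 0.233, z(0.5280) = 0.070
d' = z(H) − z(FA) = 0.233 − 0.070 = 0.163

d' = 0.16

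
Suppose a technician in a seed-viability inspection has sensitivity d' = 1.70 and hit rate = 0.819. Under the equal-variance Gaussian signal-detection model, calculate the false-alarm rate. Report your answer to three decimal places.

false-alarm rate = 0.215

z(hit rate) = z(0.819) = 0.9116
z(FA) = z(H) − d' = 0.9116 − 1.70 = -0.7884
false-alarm rate = Φ(-0.7884) = 0.2152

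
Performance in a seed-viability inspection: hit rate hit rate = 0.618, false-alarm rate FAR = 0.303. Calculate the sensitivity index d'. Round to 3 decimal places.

Φ⁻¹(H) = Φ⁻¹(0.618) = 0.3002
Φ⁻¹(FA) = Φ⁻¹(0.303) = -0.5158
d' = z(H) − z(FA) = 0.3002 − (-0.5158) = 0.8160

d' = 0.816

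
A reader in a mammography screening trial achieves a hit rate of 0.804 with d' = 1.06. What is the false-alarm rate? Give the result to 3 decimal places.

false-alarm rate = 0.419

z(hit rate) = z(0.804) = 0.8560
z(FA) = z(H) − d' = 0.8560 − 1.06 = -0.2040
false-alarm rate = Φ(-0.2040) = 0.4192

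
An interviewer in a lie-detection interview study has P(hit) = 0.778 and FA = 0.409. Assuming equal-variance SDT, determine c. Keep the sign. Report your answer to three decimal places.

c = -0.268

z(0.778) = 0.7655, z(0.409) = -0.2301
c = −½·[z(H) + z(FA)] = −0.5 × (0.7655 + (-0.2301)) = -0.2677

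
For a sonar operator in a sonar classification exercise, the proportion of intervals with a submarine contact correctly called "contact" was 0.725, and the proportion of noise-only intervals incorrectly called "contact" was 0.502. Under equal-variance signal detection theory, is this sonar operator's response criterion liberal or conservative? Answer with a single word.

z(H) = 0.598, z(FA) = 0.005
c = −½·(z(H) + z(FA)) = -0.3015
c < 0 → liberal criterion (biased toward responding “yes”).

liberal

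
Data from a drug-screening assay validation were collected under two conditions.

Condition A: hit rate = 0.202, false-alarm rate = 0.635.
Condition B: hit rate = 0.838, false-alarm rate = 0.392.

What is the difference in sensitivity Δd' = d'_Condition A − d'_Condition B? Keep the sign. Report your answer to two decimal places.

Condition A: z(0.202) = -0.834, z(0.635) = 0.345, d' = -1.179
Condition B: z(0.838) = 0.986, z(0.392) = -0.274, d' = 1.260
Δd' = d'_Condition A − d'_Condition B = -1.179 − 1.260 = -2.439
Condition B has the higher sensitivity.

Δd' = -2.44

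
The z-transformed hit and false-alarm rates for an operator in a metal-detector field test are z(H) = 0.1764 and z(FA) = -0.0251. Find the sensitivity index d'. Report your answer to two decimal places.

d' = 0.20

d' = z(H) − z(FA) = 0.1764 − (-0.0251) = 0.2015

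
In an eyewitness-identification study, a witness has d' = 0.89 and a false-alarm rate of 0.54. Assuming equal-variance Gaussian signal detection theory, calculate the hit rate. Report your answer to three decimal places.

hit rate = 0.839

z(false-alarm rate) = z(0.54) = 0.1004
z(H) = z(FA) + d' = 0.1004 + 0.89 = 0.9904
hit rate = Φ(0.9904) = 0.8390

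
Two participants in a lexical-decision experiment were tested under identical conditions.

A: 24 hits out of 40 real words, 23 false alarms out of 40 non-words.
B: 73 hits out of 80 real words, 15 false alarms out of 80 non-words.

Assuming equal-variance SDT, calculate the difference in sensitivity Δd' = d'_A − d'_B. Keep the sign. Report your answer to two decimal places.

A: z(0.6000) = 0.253, z(0.5750) = 0.189, d' = 0.064
B: z(0.9125) = 1.356, z(0.1875) = -0.887, d' = 2.243
Δd' = d'_A − d'_B = 0.064 − 2.243 = -2.179
B has the higher sensitivity.

Δd' = -2.18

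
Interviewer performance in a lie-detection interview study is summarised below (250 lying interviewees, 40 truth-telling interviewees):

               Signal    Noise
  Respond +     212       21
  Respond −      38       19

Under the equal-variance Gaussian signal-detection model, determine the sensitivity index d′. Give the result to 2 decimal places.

H = 212/250 = 0.8480
FA = 21/40 = 0.5250
z(0.8480) = 1.028, z(0.5250) = 0.063
d' = z(H) − z(FA) = 1.028 − 0.063 = 0.965

d′ = 0.97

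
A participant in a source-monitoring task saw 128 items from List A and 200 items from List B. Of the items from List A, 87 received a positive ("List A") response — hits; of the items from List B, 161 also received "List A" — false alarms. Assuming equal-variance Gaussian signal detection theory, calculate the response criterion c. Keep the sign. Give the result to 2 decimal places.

H = 87/128 = 0.6797
FA = 161/200 = 0.8050
z(0.6797) = 0.467, z(0.8050) = 0.860
c = −½·[z(H) + z(FA)] = −0.5 × (0.467 + 0.860) = -0.6635
c < 0: the participant has a liberal response bias.

c = -0.66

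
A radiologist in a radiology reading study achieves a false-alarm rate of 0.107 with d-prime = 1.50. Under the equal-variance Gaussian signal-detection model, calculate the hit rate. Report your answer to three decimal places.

z(false-alarm rate) = z(0.107) = -1.2426
z(H) = z(FA) + d' = -1.2426 + 1.50 = 0.2574
hit rate = Φ(0.2574) = 0.6016

hit rate = 0.602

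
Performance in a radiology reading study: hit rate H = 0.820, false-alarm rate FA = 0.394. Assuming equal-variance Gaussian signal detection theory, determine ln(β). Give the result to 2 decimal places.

ln β = -0.38

z(H) = z(0.820) = 0.915
z(FA) = z(0.394) = -0.269
ln β = −½·[z(H)² − z(FA)²] = −0.5 × (0.837 − 0.072) = -0.3825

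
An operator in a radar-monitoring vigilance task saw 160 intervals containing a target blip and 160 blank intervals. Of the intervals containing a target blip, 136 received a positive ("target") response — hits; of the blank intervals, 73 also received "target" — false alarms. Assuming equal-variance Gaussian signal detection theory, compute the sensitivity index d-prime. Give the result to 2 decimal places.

H = 136/160 = 0.8500
FA = 73/160 = 0.4562
Φ⁻¹(H) = Φ⁻¹(0.8500) = 1.036
Φ⁻¹(FA) = Φ⁻¹(0.4562) = -0.110
d' = z(H) − z(FA) = 1.036 − (-0.110) = 1.146

d-prime = 1.15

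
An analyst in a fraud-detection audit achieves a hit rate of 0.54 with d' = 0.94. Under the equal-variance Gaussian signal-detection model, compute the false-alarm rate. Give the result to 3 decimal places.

false-alarm rate = 0.201

z(hit rate) = z(0.54) = 0.1004
z(FA) = z(H) − d' = 0.1004 − 0.94 = -0.8396
false-alarm rate = Φ(-0.8396) = 0.2006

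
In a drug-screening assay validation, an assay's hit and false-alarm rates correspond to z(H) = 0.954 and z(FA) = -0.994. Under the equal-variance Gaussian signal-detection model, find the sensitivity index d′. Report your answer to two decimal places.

d' = z(H) − z(FA) = 0.954 − (-0.994) = 1.948

d′ = 1.95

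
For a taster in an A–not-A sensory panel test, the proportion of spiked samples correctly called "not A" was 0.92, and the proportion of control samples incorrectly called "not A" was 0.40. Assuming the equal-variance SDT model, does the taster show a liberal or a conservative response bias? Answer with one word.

liberal

z(H) = 1.405, z(FA) = -0.253
c = −½·(z(H) + z(FA)) = -0.576
c < 0 → liberal criterion (biased toward responding “yes”).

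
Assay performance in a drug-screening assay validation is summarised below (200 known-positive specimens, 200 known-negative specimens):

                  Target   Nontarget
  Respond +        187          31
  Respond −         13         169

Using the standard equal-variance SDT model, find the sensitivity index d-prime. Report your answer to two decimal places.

H = 187/200 = 0.9350
FA = 31/200 = 0.1550
Φ⁻¹(H) = 1.5141
Φ⁻¹(FA) = -1.0152
d' = z(H) − z(FA) = 1.5141 − (-1.0152) = 2.5293

d-prime = 2.53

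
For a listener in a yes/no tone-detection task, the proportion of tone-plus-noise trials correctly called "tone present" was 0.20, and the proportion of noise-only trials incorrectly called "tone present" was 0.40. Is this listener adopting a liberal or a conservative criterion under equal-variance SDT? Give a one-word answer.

conservative

z(H) = -0.842, z(FA) = -0.253
c = −½·(z(H) + z(FA)) = 0.5475
c > 0 → conservative criterion (biased toward responding “no”).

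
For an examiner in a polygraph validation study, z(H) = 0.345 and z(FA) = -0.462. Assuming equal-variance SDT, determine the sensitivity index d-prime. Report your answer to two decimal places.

d-prime = 0.81

d' = z(H) − z(FA) = 0.345 − (-0.462) = 0.807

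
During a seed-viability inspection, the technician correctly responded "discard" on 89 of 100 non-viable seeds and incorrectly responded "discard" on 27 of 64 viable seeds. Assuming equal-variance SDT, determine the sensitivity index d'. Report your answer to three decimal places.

H = 89/100 = 0.8900
FA = 27/64 = 0.4219
Φ⁻¹(H) = 1.2265
Φ⁻¹(FA) = -0.1970
d' = z(H) − z(FA) = 1.2265 − (-0.1970) = 1.4235

d' = 1.424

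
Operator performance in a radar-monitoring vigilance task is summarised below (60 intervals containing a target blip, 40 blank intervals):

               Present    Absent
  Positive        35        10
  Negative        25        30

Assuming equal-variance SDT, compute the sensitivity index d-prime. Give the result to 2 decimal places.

H = 35/60 = 0.5833
FA = 10/40 = 0.2500
z(0.5833) = 0.2103, z(0.2500) = -0.6745
d' = z(H) − z(FA) = 0.2103 − (-0.6745) = 0.8848

d-prime = 0.88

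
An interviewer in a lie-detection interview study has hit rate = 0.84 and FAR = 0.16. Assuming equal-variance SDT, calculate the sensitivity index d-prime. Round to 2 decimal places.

d-prime = 1.99

z(0.84) = 0.9945, z(0.16) = -0.9945
d' = z(H) − z(FA) = 0.9945 − (-0.9945) = 1.9890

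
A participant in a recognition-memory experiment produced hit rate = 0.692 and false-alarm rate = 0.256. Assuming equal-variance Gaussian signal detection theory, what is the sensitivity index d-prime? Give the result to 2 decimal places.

d-prime = 1.16

z(H) = z(0.692) = 0.502
z(FA) = z(0.256) = -0.656
d' = z(H) − z(FA) = 0.502 − (-0.656) = 1.158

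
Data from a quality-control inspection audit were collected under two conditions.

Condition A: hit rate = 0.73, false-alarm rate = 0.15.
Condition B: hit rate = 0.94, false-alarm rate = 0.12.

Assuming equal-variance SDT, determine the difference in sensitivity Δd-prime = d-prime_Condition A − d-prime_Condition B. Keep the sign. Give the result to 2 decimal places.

Condition A: z(0.73) = 0.613, z(0.15) = -1.036, d' = 1.649
Condition B: z(0.94) = 1.555, z(0.12) = -1.175, d' = 2.730
Δd' = d'_Condition A − d'_Condition B = 1.649 − 2.730 = -1.081
Condition B has the higher sensitivity.

Δd-prime = -1.08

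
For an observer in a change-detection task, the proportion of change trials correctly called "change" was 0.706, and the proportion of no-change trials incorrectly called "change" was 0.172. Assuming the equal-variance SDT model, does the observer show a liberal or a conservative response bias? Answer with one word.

z(H) = 0.542, z(FA) = -0.946
c = −½·(z(H) + z(FA)) = 0.202
c > 0 → conservative criterion (biased toward responding “no”).

conservative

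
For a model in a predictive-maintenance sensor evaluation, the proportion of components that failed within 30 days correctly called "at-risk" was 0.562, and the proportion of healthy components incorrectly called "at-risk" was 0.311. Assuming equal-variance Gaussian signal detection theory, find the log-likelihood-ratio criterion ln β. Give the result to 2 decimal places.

Φ⁻¹(H) = Φ⁻¹(0.562) = 0.156
Φ⁻¹(FA) = Φ⁻¹(0.311) = -0.493
ln β = −½·[z(H)² − z(FA)²] = −0.5 × (0.024 − 0.243) = 0.1095

ln β = 0.11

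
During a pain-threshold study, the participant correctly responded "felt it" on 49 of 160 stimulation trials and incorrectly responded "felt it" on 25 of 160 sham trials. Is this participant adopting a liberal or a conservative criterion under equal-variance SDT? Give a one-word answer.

conservative

z(H) = -0.507, z(FA) = -1.010
c = −½·(z(H) + z(FA)) = 0.7585
c > 0 → conservative criterion (biased toward responding “no”).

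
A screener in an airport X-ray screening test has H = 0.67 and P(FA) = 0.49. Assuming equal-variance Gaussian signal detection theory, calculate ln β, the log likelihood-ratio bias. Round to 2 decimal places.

Φ⁻¹(H) = 0.440
Φ⁻¹(FA) = -0.025
ln β = −½·[z(H)² − z(FA)²] = −0.5 × (0.194 − 0.001) = -0.0965

ln β = -0.10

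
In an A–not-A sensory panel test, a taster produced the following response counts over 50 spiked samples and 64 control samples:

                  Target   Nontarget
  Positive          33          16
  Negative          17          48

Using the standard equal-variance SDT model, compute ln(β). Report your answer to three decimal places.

H = 33/50 = 0.6600
FA = 16/64 = 0.2500
z(H) = 0.4125
z(FA) = -0.6745
ln β = −½·[z(H)² − z(FA)²] = −0.5 × (0.1702 − 0.4550) = 0.1424

ln β = 0.142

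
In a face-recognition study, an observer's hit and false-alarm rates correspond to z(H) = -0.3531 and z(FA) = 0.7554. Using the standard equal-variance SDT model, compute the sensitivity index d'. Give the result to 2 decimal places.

d' = -1.11

d' = z(H) − z(FA) = -0.3531 − 0.7554 = -1.1085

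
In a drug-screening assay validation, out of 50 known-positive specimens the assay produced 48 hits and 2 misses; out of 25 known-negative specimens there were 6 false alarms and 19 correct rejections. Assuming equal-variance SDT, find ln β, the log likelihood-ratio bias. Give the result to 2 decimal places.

H = 48/50 = 0.9600
FA = 6/25 = 0.2400
Φ⁻¹(H) = Φ⁻¹(0.9600) = 1.751
Φ⁻¹(FA) = Φ⁻¹(0.2400) = -0.706
ln β = −½·[z(H)² − z(FA)²] = −0.5 × (3.066 − 0.498) = -1.284

ln β = -1.28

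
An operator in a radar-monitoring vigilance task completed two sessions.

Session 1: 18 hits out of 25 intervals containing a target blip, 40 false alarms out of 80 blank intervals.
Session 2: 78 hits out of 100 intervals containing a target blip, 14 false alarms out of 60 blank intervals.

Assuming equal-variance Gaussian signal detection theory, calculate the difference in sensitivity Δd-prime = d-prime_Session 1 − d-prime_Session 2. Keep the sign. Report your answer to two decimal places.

Session 1: z(0.7200) = 0.583, z(0.5000) = 0.000, d' = 0.583
Session 2: z(0.7800) = 0.772, z(0.2333) = -0.728, d' = 1.500
Δd' = d'_Session 1 − d'_Session 2 = 0.583 − 1.500 = -0.917
Session 2 has the higher sensitivity.

Δd-prime = -0.92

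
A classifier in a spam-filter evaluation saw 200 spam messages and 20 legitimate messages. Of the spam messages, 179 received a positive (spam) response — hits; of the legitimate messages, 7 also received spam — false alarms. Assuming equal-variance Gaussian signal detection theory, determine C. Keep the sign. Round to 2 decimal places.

C = -0.43

H = 179/200 = 0.8950
FA = 7/20 = 0.3500
z(H) = z(0.8950) = 1.2536
z(FA) = z(0.3500) = -0.3853
c = −½·[z(H) + z(FA)] = −0.5 × (1.2536 + (-0.3853)) = -0.43415
c < 0: the classifier has a liberal response bias.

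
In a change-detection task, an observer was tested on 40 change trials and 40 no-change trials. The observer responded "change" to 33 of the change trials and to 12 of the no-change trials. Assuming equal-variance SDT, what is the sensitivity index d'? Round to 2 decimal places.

H = 33/40 = 0.8250
FA = 12/40 = 0.3000
z(0.8250) = 0.9346, z(0.3000) = -0.5244
d' = z(H) − z(FA) = 0.9346 − (-0.5244) = 1.4590

d' = 1.46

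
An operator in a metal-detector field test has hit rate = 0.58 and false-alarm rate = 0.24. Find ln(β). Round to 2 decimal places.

Φ⁻¹(H) = 0.202
Φ⁻¹(FA) = -0.706
ln β = −½·[z(H)² − z(FA)²] = −0.5 × (0.041 − 0.498) = 0.2285

ln β = 0.23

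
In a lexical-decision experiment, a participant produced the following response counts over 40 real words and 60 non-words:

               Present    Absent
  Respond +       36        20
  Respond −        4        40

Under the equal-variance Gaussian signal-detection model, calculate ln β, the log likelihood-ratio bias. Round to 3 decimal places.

H = 36/40 = 0.9000
FA = 20/60 = 0.3333
Φ⁻¹(H) = Φ⁻¹(0.9000) = 1.2816
Φ⁻¹(FA) = Φ⁻¹(0.3333) = -0.4308
ln β = −½·[z(H)² − z(FA)²] = −0.5 × (1.6425 − 0.1856) = -0.72845

ln β = -0.728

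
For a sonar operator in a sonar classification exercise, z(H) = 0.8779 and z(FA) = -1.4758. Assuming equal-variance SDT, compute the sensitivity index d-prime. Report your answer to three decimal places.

d-prime = 2.354

d' = z(H) − z(FA) = 0.8779 − (-1.4758) = 2.3537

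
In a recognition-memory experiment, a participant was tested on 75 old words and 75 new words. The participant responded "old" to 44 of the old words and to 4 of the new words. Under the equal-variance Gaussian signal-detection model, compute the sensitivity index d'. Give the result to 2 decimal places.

H = 44/75 = 0.5867
FA = 4/75 = 0.0533
z(H) = 0.2191
z(FA) = -1.6137
d' = z(H) − z(FA) = 0.2191 − (-1.6137) = 1.8328

d' = 1.83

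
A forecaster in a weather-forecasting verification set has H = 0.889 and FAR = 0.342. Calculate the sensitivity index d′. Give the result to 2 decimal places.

d′ = 1.63

z(H) = z(0.889) = 1.2212
z(FA) = z(0.342) = -0.4070
d' = z(H) − z(FA) = 1.2212 − (-0.4070) = 1.6282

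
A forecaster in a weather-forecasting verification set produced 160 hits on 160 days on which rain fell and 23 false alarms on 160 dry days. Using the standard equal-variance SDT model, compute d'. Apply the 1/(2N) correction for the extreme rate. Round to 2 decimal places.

The hit rate is 160/160 = 1, so apply the 1/(2N) correction: H → 1 − 1/(2·160) = 0.99687.
z(H) = z(0.99687) = 2.734
z(FA) = z(0.14375) = -1.064
d' = 2.734 − (-1.064) = 3.798

d' = 3.80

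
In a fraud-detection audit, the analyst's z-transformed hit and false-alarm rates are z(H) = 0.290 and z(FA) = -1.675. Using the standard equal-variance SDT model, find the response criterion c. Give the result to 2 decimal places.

c = 0.69

c = −½·[z(H) + z(FA)] = −½·(0.290 + (-1.675)) = 0.6925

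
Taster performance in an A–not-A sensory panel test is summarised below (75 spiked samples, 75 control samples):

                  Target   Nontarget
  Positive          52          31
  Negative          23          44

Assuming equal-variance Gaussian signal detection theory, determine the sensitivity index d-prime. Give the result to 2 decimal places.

H = 52/75 = 0.6933
FA = 31/75 = 0.4133
Φ⁻¹(H) = 0.5052
Φ⁻¹(FA) = -0.2191
d' = z(H) − z(FA) = 0.5052 − (-0.2191) = 0.7243

d-prime = 0.72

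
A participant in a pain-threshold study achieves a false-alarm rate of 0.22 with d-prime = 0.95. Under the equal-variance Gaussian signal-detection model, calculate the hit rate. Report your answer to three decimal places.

z(false-alarm rate) = z(0.22) = -0.7722
z(H) = z(FA) + d' = -0.7722 + 0.95 = 0.1778
hit rate = Φ(0.1778) = 0.5706

hit rate = 0.571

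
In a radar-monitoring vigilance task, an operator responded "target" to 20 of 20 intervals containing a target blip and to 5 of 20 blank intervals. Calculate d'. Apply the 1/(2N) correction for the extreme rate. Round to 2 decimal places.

d' = 2.63

The hit rate is 20/20 = 1, so apply the 1/(2N) correction: H → 1 − 1/(2·20) = 0.97500.
z(H) = z(0.97500) = 1.960
z(FA) = z(0.25000) = -0.674
d' = 1.960 − (-0.674) = 2.634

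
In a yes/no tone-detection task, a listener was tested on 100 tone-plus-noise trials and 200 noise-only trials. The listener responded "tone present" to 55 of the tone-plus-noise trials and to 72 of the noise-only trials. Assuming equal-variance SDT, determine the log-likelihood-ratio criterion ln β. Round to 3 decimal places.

ln β = 0.056

H = 55/100 = 0.5500
FA = 72/200 = 0.3600
z(H) = z(0.5500) = 0.1257
z(FA) = z(0.3600) = -0.3585
ln β = −½·[z(H)² − z(FA)²] = −0.5 × (0.0158 − 0.1285) = 0.05635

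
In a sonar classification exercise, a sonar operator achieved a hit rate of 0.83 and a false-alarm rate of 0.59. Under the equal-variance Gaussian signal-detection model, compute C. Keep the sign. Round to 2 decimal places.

Φ⁻¹(H) = 0.954
Φ⁻¹(FA) = 0.228
c = −½·[z(H) + z(FA)] = −0.5 × (0.954 + 0.228) = -0.591
c < 0: the sonar operator has a liberal response bias.

C = -0.59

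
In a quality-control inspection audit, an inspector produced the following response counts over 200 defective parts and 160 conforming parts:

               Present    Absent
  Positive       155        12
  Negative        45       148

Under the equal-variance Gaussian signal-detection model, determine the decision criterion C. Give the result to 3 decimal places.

C = 0.342

H = 155/200 = 0.7750
FA = 12/160 = 0.0750
z(H) = z(0.7750) = 0.7554
z(FA) = z(0.0750) = -1.4395
c = −½·[z(H) + z(FA)] = −0.5 × (0.7554 + (-1.4395)) = 0.34205
c > 0: the inspector has a conservative response bias.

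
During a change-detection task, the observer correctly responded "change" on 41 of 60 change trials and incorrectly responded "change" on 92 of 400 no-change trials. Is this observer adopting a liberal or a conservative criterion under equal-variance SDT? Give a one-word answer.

z(H) = 0.477, z(FA) = -0.739
c = −½·(z(H) + z(FA)) = 0.131
c > 0 → conservative criterion (biased toward responding “no”).

conservative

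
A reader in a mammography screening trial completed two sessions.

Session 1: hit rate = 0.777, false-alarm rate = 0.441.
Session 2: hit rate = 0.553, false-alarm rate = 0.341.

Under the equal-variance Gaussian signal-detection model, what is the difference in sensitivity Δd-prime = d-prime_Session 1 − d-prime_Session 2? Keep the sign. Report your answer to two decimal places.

Δd-prime = 0.37

Session 1: z(0.777) = 0.762, z(0.441) = -0.148, d' = 0.910
Session 2: z(0.553) = 0.133, z(0.341) = -0.410, d' = 0.543
Δd' = d'_Session 1 − d'_Session 2 = 0.910 − 0.543 = 0.367
Session 1 has the higher sensitivity.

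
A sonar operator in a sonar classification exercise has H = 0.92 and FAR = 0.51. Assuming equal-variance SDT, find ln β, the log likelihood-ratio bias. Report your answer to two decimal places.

ln β = -0.99

z(H) = z(0.92) = 1.405
z(FA) = z(0.51) = 0.025
ln β = −½·[z(H)² − z(FA)²] = −0.5 × (1.974 − 0.001) = -0.9865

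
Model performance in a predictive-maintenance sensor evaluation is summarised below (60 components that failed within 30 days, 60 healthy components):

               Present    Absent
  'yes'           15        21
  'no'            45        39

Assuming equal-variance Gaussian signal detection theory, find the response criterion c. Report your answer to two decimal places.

c = 0.53

H = 15/60 = 0.2500
FA = 21/60 = 0.3500
z(H) = z(0.2500) = -0.6745
z(FA) = z(0.3500) = -0.3853
c = −½·[z(H) + z(FA)] = −0.5 × (-0.6745 + (-0.3853)) = 0.5299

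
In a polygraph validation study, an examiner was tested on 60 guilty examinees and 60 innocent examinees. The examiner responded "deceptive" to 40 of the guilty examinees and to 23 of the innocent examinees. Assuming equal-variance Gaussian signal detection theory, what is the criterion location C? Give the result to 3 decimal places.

H = 40/60 = 0.6667
FA = 23/60 = 0.3833
Φ⁻¹(H) = 0.4308
Φ⁻¹(FA) = -0.2968
c = −½·[z(H) + z(FA)] = −0.5 × (0.4308 + (-0.2968)) = -0.0670

C = -0.067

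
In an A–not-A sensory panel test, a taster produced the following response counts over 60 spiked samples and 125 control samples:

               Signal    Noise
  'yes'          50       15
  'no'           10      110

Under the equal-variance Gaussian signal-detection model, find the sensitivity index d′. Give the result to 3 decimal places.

d′ = 2.142

H = 50/60 = 0.8333
FA = 15/125 = 0.1200
Φ⁻¹(0.8333) = 0.9673, Φ⁻¹(0.1200) = -1.1750
d' = z(H) − z(FA) = 0.9673 − (-1.1750) = 2.1423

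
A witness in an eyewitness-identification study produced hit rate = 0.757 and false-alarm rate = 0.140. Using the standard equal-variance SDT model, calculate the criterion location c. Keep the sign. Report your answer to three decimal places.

c = 0.192

Φ⁻¹(H) = Φ⁻¹(0.757) = 0.6967
Φ⁻¹(FA) = Φ⁻¹(0.140) = -1.0803
c = −½·[z(H) + z(FA)] = −0.5 × (0.6967 + (-1.0803)) = 0.1918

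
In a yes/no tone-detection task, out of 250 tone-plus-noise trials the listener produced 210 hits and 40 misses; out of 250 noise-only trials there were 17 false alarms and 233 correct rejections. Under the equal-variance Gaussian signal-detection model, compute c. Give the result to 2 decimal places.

H = 210/250 = 0.8400
FA = 17/250 = 0.0680
Φ⁻¹(0.8400) = 0.9945, Φ⁻¹(0.0680) = -1.4909
c = −½·[z(H) + z(FA)] = −0.5 × (0.9945 + (-1.4909)) = 0.2482

c = 0.25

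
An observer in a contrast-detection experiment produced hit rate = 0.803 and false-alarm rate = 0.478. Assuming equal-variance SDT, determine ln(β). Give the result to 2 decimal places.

Φ⁻¹(H) = 0.852
Φ⁻¹(FA) = -0.055
ln β = −½·[z(H)² − z(FA)²] = −0.5 × (0.726 − 0.003) = -0.3615

ln β = -0.36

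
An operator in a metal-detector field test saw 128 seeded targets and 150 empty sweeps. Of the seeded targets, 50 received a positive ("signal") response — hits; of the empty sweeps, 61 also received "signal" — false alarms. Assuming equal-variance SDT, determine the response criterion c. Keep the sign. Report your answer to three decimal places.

H = 50/128 = 0.3906
FA = 61/150 = 0.4067
z(H) = z(0.3906) = -0.2778
z(FA) = z(0.4067) = -0.2360
c = −½·[z(H) + z(FA)] = −0.5 × (-0.2778 + (-0.2360)) = 0.2569

c = 0.257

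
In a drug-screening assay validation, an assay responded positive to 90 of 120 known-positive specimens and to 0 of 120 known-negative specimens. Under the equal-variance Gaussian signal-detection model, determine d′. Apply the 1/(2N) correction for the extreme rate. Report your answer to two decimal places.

The false-alarm rate is 0/120 = 0, so apply the 1/(2N) correction: FA → 1/(2·120) = 0.00417.
z(H) = z(0.75000) = 0.674
z(FA) = z(0.00417) = -2.638
d' = 0.674 − (-2.638) = 3.312

d′ = 3.31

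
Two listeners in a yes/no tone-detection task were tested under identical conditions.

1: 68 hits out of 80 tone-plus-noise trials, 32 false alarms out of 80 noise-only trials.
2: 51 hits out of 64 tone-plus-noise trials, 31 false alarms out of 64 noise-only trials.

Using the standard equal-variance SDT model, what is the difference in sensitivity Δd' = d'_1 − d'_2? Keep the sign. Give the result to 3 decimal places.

1: z(0.8500) = 1.0364, z(0.4000) = -0.2533, d' = 1.2897
2: z(0.7969) = 0.8306, z(0.4844) = -0.0391, d' = 0.8697
Δd' = d'_1 − d'_2 = 1.2897 − 0.8697 = 0.4200
1 has the higher sensitivity.

Δd' = 0.420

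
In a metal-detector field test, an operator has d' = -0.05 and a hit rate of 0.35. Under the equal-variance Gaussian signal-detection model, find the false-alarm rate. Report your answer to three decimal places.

z(hit rate) = z(0.35) = -0.3853
z(FA) = z(H) − d' = -0.3853 − (-0.05) = -0.3353
false-alarm rate = Φ(-0.3353) = 0.3687

false-alarm rate = 0.369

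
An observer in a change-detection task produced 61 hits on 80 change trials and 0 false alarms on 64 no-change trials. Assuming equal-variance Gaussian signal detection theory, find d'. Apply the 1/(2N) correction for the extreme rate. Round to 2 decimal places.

d' = 3.13

The false-alarm rate is 0/64 = 0, so apply the 1/(2N) correction: FA → 1/(2·64) = 0.00781.
z(H) = z(0.76250) = 0.714
z(FA) = z(0.00781) = -2.418
d' = 0.714 − (-2.418) = 3.132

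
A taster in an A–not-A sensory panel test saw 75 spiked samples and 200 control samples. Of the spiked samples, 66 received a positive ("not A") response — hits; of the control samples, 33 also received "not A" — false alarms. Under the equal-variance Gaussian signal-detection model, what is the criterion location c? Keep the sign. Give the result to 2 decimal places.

c = -0.10

H = 66/75 = 0.8800
FA = 33/200 = 0.1650
Φ⁻¹(H) = Φ⁻¹(0.8800) = 1.1750
Φ⁻¹(FA) = Φ⁻¹(0.1650) = -0.9741
c = −½·[z(H) + z(FA)] = −0.5 × (1.1750 + (-0.9741)) = -0.10045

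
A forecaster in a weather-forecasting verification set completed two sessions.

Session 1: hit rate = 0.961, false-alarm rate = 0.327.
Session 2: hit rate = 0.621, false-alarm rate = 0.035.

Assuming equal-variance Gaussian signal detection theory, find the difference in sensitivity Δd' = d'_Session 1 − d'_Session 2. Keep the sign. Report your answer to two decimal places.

Session 1: z(0.961) = 1.762, z(0.327) = -0.448, d' = 2.210
Session 2: z(0.621) = 0.308, z(0.035) = -1.812, d' = 2.120
Δd' = d'_Session 1 − d'_Session 2 = 2.210 − 2.120 = 0.090
Session 1 has the higher sensitivity.

Δd' = 0.09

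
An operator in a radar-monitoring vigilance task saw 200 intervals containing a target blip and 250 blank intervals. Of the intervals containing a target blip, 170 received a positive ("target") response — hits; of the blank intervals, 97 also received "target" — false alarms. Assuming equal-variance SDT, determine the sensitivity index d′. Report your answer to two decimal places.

d′ = 1.32

H = 170/200 = 0.8500
FA = 97/250 = 0.3880
Φ⁻¹(H) = Φ⁻¹(0.8500) = 1.0364
Φ⁻¹(FA) = Φ⁻¹(0.3880) = -0.2845
d' = z(H) − z(FA) = 1.0364 − (-0.2845) = 1.3209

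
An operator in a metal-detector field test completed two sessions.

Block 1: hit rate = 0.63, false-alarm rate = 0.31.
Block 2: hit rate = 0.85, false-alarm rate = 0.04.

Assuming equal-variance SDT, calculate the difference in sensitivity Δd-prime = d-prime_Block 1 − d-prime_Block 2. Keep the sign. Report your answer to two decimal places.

Δd-prime = -1.96

Block 1: z(0.63) = 0.332, z(0.31) = -0.496, d' = 0.828
Block 2: z(0.85) = 1.036, z(0.04) = -1.751, d' = 2.787
Δd' = d'_Block 1 − d'_Block 2 = 0.828 − 2.787 = -1.959
Block 2 has the higher sensitivity.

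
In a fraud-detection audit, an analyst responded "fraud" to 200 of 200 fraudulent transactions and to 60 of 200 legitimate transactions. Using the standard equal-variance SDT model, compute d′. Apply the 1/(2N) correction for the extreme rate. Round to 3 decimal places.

The hit rate is 200/200 = 1, so apply the 1/(2N) correction: H → 1 − 1/(2·200) = 0.99750.
z(H) = z(0.99750) = 2.8070
z(FA) = z(0.30000) = -0.5244
d' = 2.8070 − (-0.5244) = 3.3314

d′ = 3.331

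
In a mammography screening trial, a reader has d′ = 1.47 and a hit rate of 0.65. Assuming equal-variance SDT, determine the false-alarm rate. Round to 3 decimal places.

false-alarm rate = 0.139

z(hit rate) = z(0.65) = 0.3853
z(FA) = z(H) − d' = 0.3853 − 1.47 = -1.0847
false-alarm rate = Φ(-1.0847) = 0.1390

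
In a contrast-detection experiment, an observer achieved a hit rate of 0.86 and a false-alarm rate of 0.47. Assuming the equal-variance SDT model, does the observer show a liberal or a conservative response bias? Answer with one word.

z(H) = 1.080, z(FA) = -0.075
c = −½·(z(H) + z(FA)) = -0.5025
c < 0 → liberal criterion (biased toward responding “yes”).

liberal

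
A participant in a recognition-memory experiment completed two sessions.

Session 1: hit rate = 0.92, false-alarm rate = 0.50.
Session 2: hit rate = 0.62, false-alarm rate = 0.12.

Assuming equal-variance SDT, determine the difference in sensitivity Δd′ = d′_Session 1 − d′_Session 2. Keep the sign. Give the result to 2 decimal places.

Session 1: z(0.92) = 1.405, z(0.50) = 0.000, d' = 1.405
Session 2: z(0.62) = 0.305, z(0.12) = -1.175, d' = 1.480
Δd' = d'_Session 1 − d'_Session 2 = 1.405 − 1.480 = -0.075
Session 2 has the higher sensitivity.

Δd′ = -0.08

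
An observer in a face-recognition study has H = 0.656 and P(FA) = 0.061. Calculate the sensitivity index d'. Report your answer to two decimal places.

d' = 1.95

z(0.656) = 0.4016, z(0.061) = -1.5464
d' = z(H) − z(FA) = 0.4016 − (-1.5464) = 1.9480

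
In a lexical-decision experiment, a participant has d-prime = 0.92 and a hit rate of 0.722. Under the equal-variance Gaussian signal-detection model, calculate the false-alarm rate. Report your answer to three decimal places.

false-alarm rate = 0.370

z(hit rate) = z(0.722) = 0.5888
z(FA) = z(H) − d' = 0.5888 − 0.92 = -0.3312
false-alarm rate = Φ(-0.3312) = 0.3702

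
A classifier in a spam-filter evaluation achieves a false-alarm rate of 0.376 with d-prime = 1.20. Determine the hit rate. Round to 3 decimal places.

z(false-alarm rate) = z(0.376) = -0.3160
z(H) = z(FA) + d' = -0.3160 + 1.20 = 0.8840
hit rate = Φ(0.8840) = 0.8117

hit rate = 0.812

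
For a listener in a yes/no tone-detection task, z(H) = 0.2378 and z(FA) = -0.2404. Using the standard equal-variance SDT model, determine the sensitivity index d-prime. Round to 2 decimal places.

d' = z(H) − z(FA) = 0.2378 − (-0.2404) = 0.4782

d-prime = 0.48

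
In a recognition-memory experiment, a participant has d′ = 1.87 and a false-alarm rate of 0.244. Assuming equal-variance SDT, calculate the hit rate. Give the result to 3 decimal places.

hit rate = 0.880

z(false-alarm rate) = z(0.244) = -0.6935
z(H) = z(FA) + d' = -0.6935 + 1.87 = 1.1765
hit rate = Φ(1.1765) = 0.8803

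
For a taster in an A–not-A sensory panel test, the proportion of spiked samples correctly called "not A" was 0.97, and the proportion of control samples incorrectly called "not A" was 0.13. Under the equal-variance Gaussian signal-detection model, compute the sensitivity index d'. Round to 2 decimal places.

d' = 3.01

z(H) = z(0.97) = 1.8808
z(FA) = z(0.13) = -1.1264
d' = z(H) − z(FA) = 1.8808 − (-1.1264) = 3.0072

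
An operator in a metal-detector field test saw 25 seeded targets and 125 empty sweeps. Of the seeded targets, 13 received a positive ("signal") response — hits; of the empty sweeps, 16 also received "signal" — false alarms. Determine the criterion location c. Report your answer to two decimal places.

c = 0.54

H = 13/25 = 0.5200
FA = 16/125 = 0.1280
z(0.5200) = 0.0502, z(0.1280) = -1.1359
c = −½·[z(H) + z(FA)] = −0.5 × (0.0502 + (-1.1359)) = 0.54285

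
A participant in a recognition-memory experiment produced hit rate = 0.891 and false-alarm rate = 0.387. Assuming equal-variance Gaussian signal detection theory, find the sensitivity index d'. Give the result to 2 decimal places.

z(H) = 1.2319
z(FA) = -0.2871
d' = z(H) − z(FA) = 1.2319 − (-0.2871) = 1.5190

d' = 1.52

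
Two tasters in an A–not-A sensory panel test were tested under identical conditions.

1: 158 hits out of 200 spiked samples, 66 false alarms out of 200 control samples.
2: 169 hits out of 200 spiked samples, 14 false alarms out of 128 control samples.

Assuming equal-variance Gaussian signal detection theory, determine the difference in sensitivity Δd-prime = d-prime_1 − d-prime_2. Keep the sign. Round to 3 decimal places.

Δd-prime = -0.999

1: z(0.7900) = 0.8064, z(0.3300) = -0.4399, d' = 1.2463
2: z(0.8450) = 1.0152, z(0.1094) = -1.2297, d' = 2.2449
Δd' = d'_1 − d'_2 = 1.2463 − 2.2449 = -0.9986
2 has the higher sensitivity.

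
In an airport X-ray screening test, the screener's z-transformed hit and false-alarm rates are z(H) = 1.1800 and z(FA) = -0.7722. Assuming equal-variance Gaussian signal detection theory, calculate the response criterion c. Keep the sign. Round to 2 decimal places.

c = −½·[z(H) + z(FA)] = −½·(1.1800 + (-0.7722)) = -0.2039
c < 0: the screener has a liberal response bias.

c = -0.20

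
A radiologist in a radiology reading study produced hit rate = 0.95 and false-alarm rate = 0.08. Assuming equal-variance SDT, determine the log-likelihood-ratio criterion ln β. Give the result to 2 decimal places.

z(H) = z(0.95) = 1.645
z(FA) = z(0.08) = -1.405
ln β = −½·[z(H)² − z(FA)²] = −0.5 × (2.706 − 1.974) = -0.366

ln β = -0.37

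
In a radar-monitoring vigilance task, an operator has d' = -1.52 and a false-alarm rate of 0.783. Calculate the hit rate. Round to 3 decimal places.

z(false-alarm rate) = z(0.783) = 0.7824
z(H) = z(FA) + d' = 0.7824 + (-1.52) = -0.7376
hit rate = Φ(-0.7376) = 0.2304

hit rate = 0.230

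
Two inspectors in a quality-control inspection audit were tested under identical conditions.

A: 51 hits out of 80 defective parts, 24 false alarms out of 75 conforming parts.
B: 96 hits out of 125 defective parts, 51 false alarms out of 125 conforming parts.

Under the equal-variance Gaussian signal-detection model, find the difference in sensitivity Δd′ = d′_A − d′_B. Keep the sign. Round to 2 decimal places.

Δd′ = -0.15

A: z(0.6375) = 0.352, z(0.3200) = -0.468, d' = 0.820
B: z(0.7680) = 0.732, z(0.4080) = -0.233, d' = 0.965
Δd' = d'_A − d'_B = 0.820 − 0.965 = -0.145
B has the higher sensitivity.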